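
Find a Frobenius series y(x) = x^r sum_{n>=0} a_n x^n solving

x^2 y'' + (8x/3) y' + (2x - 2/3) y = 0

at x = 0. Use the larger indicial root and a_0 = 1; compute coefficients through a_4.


Write in Frobenius form y'' + (p(x)/x) y' + (q(x)/x^2) y = 0:
  p(x) = 8/3,  q(x) = 2x - 2/3.
Indicial equation: r(r-1) + (8/3) r + (-2/3) = 0 -> roots r_1 = 1/3, r_2 = -2.
Take r = r_1 = 1/3. Let y(x) = x^r sum_{n>=0} a_n x^n with a_0 = 1.
Substitute y = x^r sum a_n x^n and match x^{r+n}. The recurrence is
  D(n) a_n + 2 a_{n-1} = 0,  where D(n) = (r+n)(r+n-1) + (8/3)(r+n) + (-2/3).
  a_n = -2 / D(n) * a_{n-1}.
Since the indicial polynomial factors as (r - r_1)(r - r_2), D(n) = (r_1 + n - r_1)(r_1 + n - r_2) = n(n + 7/3).
Evaluating step by step (a_0 = 1):
  n = 1: D(1) = 1(1 + 7/3) = 10/3; numerator = -2(1) = -2; a_1 = (-2)/(10/3) = -3/5
  n = 2: D(2) = 2(2 + 7/3) = 26/3; numerator = -2(-3/5) = 6/5; a_2 = (6/5)/(26/3) = 9/65
  n = 3: D(3) = 3(3 + 7/3) = 16; numerator = -2(9/65) = -18/65; a_3 = (-18/65)/(16) = -9/520
  n = 4: D(4) = 4(4 + 7/3) = 76/3; numerator = -2(-9/520) = 9/260; a_4 = (9/260)/(76/3) = 27/19760

r = 1/3; a_0 = 1; a_1 = -3/5; a_2 = 9/65; a_3 = -9/520; a_4 = 27/19760


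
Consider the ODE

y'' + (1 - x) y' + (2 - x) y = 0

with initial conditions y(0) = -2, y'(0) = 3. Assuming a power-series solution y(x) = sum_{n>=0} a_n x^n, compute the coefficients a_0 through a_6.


Ansatz: y(x) = sum_{n>=0} a_n x^n, so y'(x) = sum_{n>=1} n a_n x^(n-1) and y''(x) = sum_{n>=2} n(n-1) a_n x^(n-2).
Substitute into P(x) y'' + Q(x) y' + R(x) y = 0 with P(x) = 1, Q(x) = 1 - x, R(x) = 2 - x, and match powers of x.
Initial conditions: a_0 = -2, a_1 = 3.
Setting the coefficient of each power of x to zero and solving order by order (substituting the coefficients already found):
  x^0: 2 a_2 + a_1 + 2 a_0 = 0  ->  2 a_2 = -a_1 - 2 a_0 = 1  ->  a_2 = 1/2
  x^1: 6 a_3 + 2 a_2 + a_1 - a_0 = 0  ->  6 a_3 = -2 a_2 - a_1 + a_0 = -6  ->  a_3 = -1
  x^2: 12 a_4 + 3 a_3 - a_1 = 0  ->  12 a_4 = -3 a_3 + a_1 = 6  ->  a_4 = 1/2
  x^3: 20 a_5 + 4 a_4 - a_3 - a_2 = 0  ->  20 a_5 = -4 a_4 + a_3 + a_2 = -5/2  ->  a_5 = -1/8
  x^4: 30 a_6 + 5 a_5 - 2 a_4 - a_3 = 0  ->  30 a_6 = -5 a_5 + 2 a_4 + a_3 = 5/8  ->  a_6 = 1/48
Truncated series: y(x) = -2 + 3 x + (1/2) x^2 - x^3 + (1/2) x^4 - (1/8) x^5 + (1/48) x^6 + O(x^7).

a_0 = -2; a_1 = 3; a_2 = 1/2; a_3 = -1; a_4 = 1/2; a_5 = -1/8; a_6 = 1/48


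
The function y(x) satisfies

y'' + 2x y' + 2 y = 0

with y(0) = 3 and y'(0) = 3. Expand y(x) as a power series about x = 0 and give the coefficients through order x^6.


Ansatz: y(x) = sum_{n>=0} a_n x^n, so y'(x) = sum_{n>=1} n a_n x^(n-1) and y''(x) = sum_{n>=2} n(n-1) a_n x^(n-2).
Substitute into P(x) y'' + Q(x) y' + R(x) y = 0 with P(x) = 1, Q(x) = 2x, R(x) = 2, and match powers of x.
Initial conditions: a_0 = 3, a_1 = 3.
Setting the coefficient of each power of x to zero and solving order by order (substituting the coefficients already found):
  x^0: 2 a_2 + 2 a_0 = 0  ->  2 a_2 = -2 a_0 = -6  ->  a_2 = -3
  x^1: 6 a_3 + 4 a_1 = 0  ->  6 a_3 = -4 a_1 = -12  ->  a_3 = -2
  x^2: 12 a_4 + 6 a_2 = 0  ->  12 a_4 = -6 a_2 = 18  ->  a_4 = 3/2
  x^3: 20 a_5 + 8 a_3 = 0  ->  20 a_5 = -8 a_3 = 16  ->  a_5 = 4/5
  x^4: 30 a_6 + 10 a_4 = 0  ->  30 a_6 = -10 a_4 = -15  ->  a_6 = -1/2
Truncated series: y(x) = 3 + 3 x - 3 x^2 - 2 x^3 + (3/2) x^4 + (4/5) x^5 - (1/2) x^6 + O(x^7).

a_0 = 3; a_1 = 3; a_2 = -3; a_3 = -2; a_4 = 3/2; a_5 = 4/5; a_6 = -1/2


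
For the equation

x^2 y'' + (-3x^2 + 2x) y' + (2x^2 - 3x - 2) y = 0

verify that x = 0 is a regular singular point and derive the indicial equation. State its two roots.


Divide by x^2 to reach normal form y'' + P_1(x) y' + P_2(x) y = 0 with P_1(x) = -3 + 2/x and P_2(x) = 2 - 3/x - 2/x^2.
x = 0 is a singular point because the y'-coefficient -3 + 2/x has a pole at x = 0 and the y-coefficient 2 - 3/x - 2/x^2 has a pole at x = 0.
It is a regular singular point because x P_1(x) = p(x) = 2 - 3x and x^2 P_2(x) = q(x) = 2x^2 - 3x - 2 are polynomials, hence analytic at x = 0.
p(0) = 2,  q(0) = -2.
Indicial equation: r(r-1) + p(0) r + q(0) = 0, i.e. r^2 + (p(0) - 1) r + q(0) = 0, i.e. r^2 + 1 r - 2 = 0.
Discriminant: (1)^2 - 4(-2) = 9, so r = (-1 ± 3)/2.
Solving: r_1 = 1, r_2 = -2.

indicial: r^2 + 1 r - 2 = 0; roots r_1 = 1, r_2 = -2


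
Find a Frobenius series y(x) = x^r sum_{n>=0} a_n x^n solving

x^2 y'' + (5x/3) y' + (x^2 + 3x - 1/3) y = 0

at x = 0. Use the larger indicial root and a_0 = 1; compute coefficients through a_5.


Write in Frobenius form y'' + (p(x)/x) y' + (q(x)/x^2) y = 0:
  p(x) = 5/3,  q(x) = x^2 + 3x - 1/3.
Indicial equation: r(r-1) + (5/3) r + (-1/3) = 0 -> roots r_1 = 1/3, r_2 = -1.
Take r = r_1 = 1/3. Let y(x) = x^r sum_{n>=0} a_n x^n with a_0 = 1.
Substitute y = x^r sum a_n x^n and match x^{r+n}. The recurrence is
  D(n) a_n + 3 a_{n-1} + 1 a_{n-2} = 0,  where D(n) = (r+n)(r+n-1) + (5/3)(r+n) + (-1/3).
  a_n = [-3 a_{n-1} - 1 a_{n-2}] / D(n).
Since the indicial polynomial factors as (r - r_1)(r - r_2), D(n) = (r_1 + n - r_1)(r_1 + n - r_2) = n(n + 4/3).
Evaluating step by step (a_0 = 1):
  n = 1: D(1) = 1(1 + 4/3) = 7/3; numerator = -3(1) = -3; a_1 = (-3)/(7/3) = -9/7
  n = 2: D(2) = 2(2 + 4/3) = 20/3; numerator = -3(-9/7) - 1(1) = 20/7; a_2 = (20/7)/(20/3) = 3/7
  n = 3: D(3) = 3(3 + 4/3) = 13; numerator = -3(3/7) - 1(-9/7) = 0; a_3 = (0)/(13) = 0
  n = 4: D(4) = 4(4 + 4/3) = 64/3; numerator = -3(0) - 1(3/7) = -3/7; a_4 = (-3/7)/(64/3) = -9/448
  n = 5: D(5) = 5(5 + 4/3) = 95/3; numerator = -3(-9/448) - 1(0) = 27/448; a_5 = (27/448)/(95/3) = 81/42560

r = 1/3; a_0 = 1; a_1 = -9/7; a_2 = 3/7; a_3 = 0; a_4 = -9/448; a_5 = 81/42560


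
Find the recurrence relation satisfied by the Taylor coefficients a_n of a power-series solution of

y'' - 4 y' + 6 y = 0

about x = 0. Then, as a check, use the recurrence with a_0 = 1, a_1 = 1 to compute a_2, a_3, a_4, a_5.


Substitute y = sum_n a_n x^n.
y''(x) has coefficient (n+2)(n+1) a_{n+2} at x^n;
-4 y'(x) has coefficient -4 (n+1) a_{n+1} at x^n;
6 y(x) has coefficient 6 a_n at x^n.
Matching x^n: (n+2)(n+1) a_{n+2} - 4 (n+1) a_{n+1} + 6 a_n = 0.
Thus a_{n+2} = [4 (n+1) a_{n+1} - 6 a_n] / ((n+1)(n+2)).

Check with a_0 = 1, a_1 = 1 (apply the recurrence for n = 0, 1, 2, 3): a_0 = 1, a_1 = 1, a_2 = -1, a_3 = -7/3, a_4 = -11/6, a_5 = -23/30.

a_(n+2) = [4 (n+1) a_(n+1) - 6 a_n] / ((n+1)(n+2)); check: a_0 = 1, a_1 = 1, a_2 = -1, a_3 = -7/3, a_4 = -11/6, a_5 = -23/30


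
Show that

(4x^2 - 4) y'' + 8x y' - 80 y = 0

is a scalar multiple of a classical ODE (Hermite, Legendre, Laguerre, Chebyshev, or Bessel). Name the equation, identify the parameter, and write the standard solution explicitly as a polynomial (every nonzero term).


All three coefficients share the factor -4; dividing through by -4 gives  (1 - x^2) y'' - 2x y' + 20 y = 0.
This matches the Legendre equation (1 - x^2) y'' - 2x y' + n(n+1) y = 0 (note the -2x y' term) with n(n+1) = 20, so n = 4; the polynomial solution is P_4(x).
With y = sum_k a_k x^k, matching x^k gives (k+2)(k+1) a_{k+2} = [k(k+1) - n(n+1)] a_k = (k - 4)(k + 5) a_k. The right side vanishes at k = 4, so the series with the parity of 4 terminates at degree 4.
Standard normalization (P_n(1) = 1): leading coefficient (2n)!/(2^n (n!)^2) = 40320/(16*576) = 35/8, so a_4 = 35/8. Work downward with a_k = (k+1)(k+2) a_{k+2} / ((k - 4)(k + 5)):
  a_2 = (3)(4)(35/8) / ((2 - 4)(2 + 5)) = (105/2)/(-14) = -15/4
  a_0 = (1)(2)(-15/4) / ((0 - 4)(0 + 5)) = (-15/2)/(-20) = 3/8
Hence P_4(x) = 35 x^4/8 - 15 x^2/4 + 3/8.

P_4(x); series = 35 x^4/8 - 15 x^2/4 + 3/8


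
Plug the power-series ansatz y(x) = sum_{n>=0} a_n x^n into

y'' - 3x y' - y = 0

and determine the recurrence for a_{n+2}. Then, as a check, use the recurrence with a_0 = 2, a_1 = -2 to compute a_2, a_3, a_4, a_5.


Substitute y = sum_n a_n x^n.
y''(x) has coefficient (n+2)(n+1) a_{n+2} at x^n;
-3 x y'(x) has coefficient -3 n a_n at x^n (shift);
-y(x) has coefficient -1 a_n at x^n.
Matching x^n: (n+2)(n+1) a_{n+2} + (-3n - 1) a_n = 0.
Thus a_{n+2} = (3n + 1) / ((n+1)(n+2)) * a_n.

Check with a_0 = 2, a_1 = -2 (apply the recurrence for n = 0, 1, 2, 3): a_0 = 2, a_1 = -2, a_2 = 1, a_3 = -4/3, a_4 = 7/12, a_5 = -2/3.

a_(n+2) = (3n + 1) / ((n+1)(n+2)) * a_n; check: a_0 = 2, a_1 = -2, a_2 = 1, a_3 = -4/3, a_4 = 7/12, a_5 = -2/3


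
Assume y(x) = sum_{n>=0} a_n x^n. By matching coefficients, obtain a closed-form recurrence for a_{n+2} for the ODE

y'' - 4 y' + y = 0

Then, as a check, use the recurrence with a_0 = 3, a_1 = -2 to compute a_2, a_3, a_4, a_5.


Substitute y = sum_n a_n x^n.
y''(x) has coefficient (n+2)(n+1) a_{n+2} at x^n;
-4 y'(x) has coefficient -4 (n+1) a_{n+1} at x^n;
y(x) has coefficient 1 a_n at x^n.
Matching x^n: (n+2)(n+1) a_{n+2} - 4 (n+1) a_{n+1} + 1 a_n = 0.
Thus a_{n+2} = [4 (n+1) a_{n+1} - 1 a_n] / ((n+1)(n+2)).

Check with a_0 = 3, a_1 = -2 (apply the recurrence for n = 0, 1, 2, 3): a_0 = 3, a_1 = -2, a_2 = -11/2, a_3 = -7, a_4 = -157/24, a_5 = -293/60.

a_(n+2) = [4 (n+1) a_(n+1) - 1 a_n] / ((n+1)(n+2)); check: a_0 = 3, a_1 = -2, a_2 = -11/2, a_3 = -7, a_4 = -157/24, a_5 = -293/60


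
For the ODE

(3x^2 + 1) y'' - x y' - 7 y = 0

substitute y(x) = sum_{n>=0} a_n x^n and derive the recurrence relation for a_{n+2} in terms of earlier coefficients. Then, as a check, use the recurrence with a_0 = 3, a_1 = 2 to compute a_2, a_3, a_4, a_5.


Substitute y = sum_n a_n x^n.
(1 + 3 x^2) y'' contributes (n+2)(n+1) a_{n+2} + 3 n(n-1) a_n at x^n.
-x y'(x) contributes -n a_n at x^n.
-7 y(x) contributes -7 a_n at x^n.
Matching x^n: (n+2)(n+1) a_{n+2} + (3 n(n-1) - n - 7) a_n = 0.
Thus a_{n+2} = (-3 n(n-1) + n + 7) / ((n+1)(n+2)) * a_n.

Check with a_0 = 3, a_1 = 2 (apply the recurrence for n = 0, 1, 2, 3): a_0 = 3, a_1 = 2, a_2 = 21/2, a_3 = 8/3, a_4 = 21/8, a_5 = -16/15.

a_(n+2) = (-3 n(n-1) + n + 7) / ((n+1)(n+2)) * a_n; check: a_0 = 3, a_1 = 2, a_2 = 21/2, a_3 = 8/3, a_4 = 21/8, a_5 = -16/15


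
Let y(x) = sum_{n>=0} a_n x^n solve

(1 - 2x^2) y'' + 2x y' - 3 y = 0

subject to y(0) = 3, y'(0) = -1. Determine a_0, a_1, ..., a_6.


Ansatz: y(x) = sum_{n>=0} a_n x^n, so y'(x) = sum_{n>=1} n a_n x^(n-1) and y''(x) = sum_{n>=2} n(n-1) a_n x^(n-2).
Substitute into P(x) y'' + Q(x) y' + R(x) y = 0 with P(x) = 1 - 2x^2, Q(x) = 2x, R(x) = -3, and match powers of x.
Initial conditions: a_0 = 3, a_1 = -1.
Setting the coefficient of each power of x to zero and solving order by order (substituting the coefficients already found):
  x^0: 2 a_2 - 3 a_0 = 0  ->  2 a_2 = 3 a_0 = 9  ->  a_2 = 9/2
  x^1: 6 a_3 - a_1 = 0  ->  6 a_3 = a_1 = -1  ->  a_3 = -1/6
  x^2: 12 a_4 - 3 a_2 = 0  ->  12 a_4 = 3 a_2 = 27/2  ->  a_4 = 9/8
  x^3: 20 a_5 - 9 a_3 = 0  ->  20 a_5 = 9 a_3 = -3/2  ->  a_5 = -3/40
  x^4: 30 a_6 - 19 a_4 = 0  ->  30 a_6 = 19 a_4 = 171/8  ->  a_6 = 57/80
Truncated series: y(x) = 3 - x + (9/2) x^2 - (1/6) x^3 + (9/8) x^4 - (3/40) x^5 + (57/80) x^6 + O(x^7).

a_0 = 3; a_1 = -1; a_2 = 9/2; a_3 = -1/6; a_4 = 9/8; a_5 = -3/40; a_6 = 57/80


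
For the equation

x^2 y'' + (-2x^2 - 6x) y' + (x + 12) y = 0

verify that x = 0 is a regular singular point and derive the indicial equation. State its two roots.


Divide by x^2 to reach normal form y'' + P_1(x) y' + P_2(x) y = 0 with P_1(x) = -2 - 6/x and P_2(x) = 1/x + 12/x^2.
x = 0 is a singular point because the y'-coefficient -2 - 6/x has a pole at x = 0 and the y-coefficient 1/x + 12/x^2 has a pole at x = 0.
It is a regular singular point because x P_1(x) = p(x) = -2x - 6 and x^2 P_2(x) = q(x) = x + 12 are polynomials, hence analytic at x = 0.
p(0) = -6,  q(0) = 12.
Indicial equation: r(r-1) + p(0) r + q(0) = 0, i.e. r^2 + (p(0) - 1) r + q(0) = 0, i.e. r^2 - 7 r + 12 = 0.
Discriminant: (-7)^2 - 4(12) = 1, so r = (7 ± 1)/2.
Solving: r_1 = 4, r_2 = 3.

indicial: r^2 - 7 r + 12 = 0; roots r_1 = 4, r_2 = 3


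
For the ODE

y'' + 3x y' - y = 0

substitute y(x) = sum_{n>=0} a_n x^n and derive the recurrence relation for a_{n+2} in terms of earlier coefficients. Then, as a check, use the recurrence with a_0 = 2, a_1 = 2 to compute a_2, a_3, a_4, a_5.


Substitute y = sum_n a_n x^n.
y''(x) has coefficient (n+2)(n+1) a_{n+2} at x^n;
3 x y'(x) has coefficient 3 n a_n at x^n (shift);
-y(x) has coefficient -1 a_n at x^n.
Matching x^n: (n+2)(n+1) a_{n+2} + (3n - 1) a_n = 0.
Thus a_{n+2} = (-3n + 1) / ((n+1)(n+2)) * a_n.

Check with a_0 = 2, a_1 = 2 (apply the recurrence for n = 0, 1, 2, 3): a_0 = 2, a_1 = 2, a_2 = 1, a_3 = -2/3, a_4 = -5/12, a_5 = 4/15.

a_(n+2) = (-3n + 1) / ((n+1)(n+2)) * a_n; check: a_0 = 2, a_1 = 2, a_2 = 1, a_3 = -2/3, a_4 = -5/12, a_5 = 4/15


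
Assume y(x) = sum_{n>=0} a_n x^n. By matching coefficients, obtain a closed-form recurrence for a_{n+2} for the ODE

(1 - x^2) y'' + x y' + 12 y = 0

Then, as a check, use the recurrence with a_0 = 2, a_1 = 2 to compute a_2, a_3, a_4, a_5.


Substitute y = sum_n a_n x^n.
(1 - 1 x^2) y'' contributes (n+2)(n+1) a_{n+2} - n(n-1) a_n at x^n.
x y'(x) contributes n a_n at x^n.
12 y(x) contributes 12 a_n at x^n.
Matching x^n: (n+2)(n+1) a_{n+2} + (-n(n-1) + n + 12) a_n = 0.
Thus a_{n+2} = (n(n-1) - n - 12) / ((n+1)(n+2)) * a_n.

Check with a_0 = 2, a_1 = 2 (apply the recurrence for n = 0, 1, 2, 3): a_0 = 2, a_1 = 2, a_2 = -12, a_3 = -13/3, a_4 = 12, a_5 = 39/20.

a_(n+2) = (n(n-1) - n - 12) / ((n+1)(n+2)) * a_n; check: a_0 = 2, a_1 = 2, a_2 = -12, a_3 = -13/3, a_4 = 12, a_5 = 39/20


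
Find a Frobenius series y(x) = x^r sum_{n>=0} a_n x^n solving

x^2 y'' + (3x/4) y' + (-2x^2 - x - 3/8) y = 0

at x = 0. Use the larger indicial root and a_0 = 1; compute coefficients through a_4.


Write in Frobenius form y'' + (p(x)/x) y' + (q(x)/x^2) y = 0:
  p(x) = 3/4,  q(x) = -2x^2 - x - 3/8.
Indicial equation: r(r-1) + (3/4) r + (-3/8) = 0 -> roots r_1 = 3/4, r_2 = -1/2.
Take r = r_1 = 3/4. Let y(x) = x^r sum_{n>=0} a_n x^n with a_0 = 1.
Substitute y = x^r sum a_n x^n and match x^{r+n}. The recurrence is
  D(n) a_n - 1 a_{n-1} - 2 a_{n-2} = 0,  where D(n) = (r+n)(r+n-1) + (3/4)(r+n) + (-3/8).
  a_n = [1 a_{n-1} + 2 a_{n-2}] / D(n).
Since the indicial polynomial factors as (r - r_1)(r - r_2), D(n) = (r_1 + n - r_1)(r_1 + n - r_2) = n(n + 5/4).
Evaluating step by step (a_0 = 1):
  n = 1: D(1) = 1(1 + 5/4) = 9/4; numerator = 1(1) = 1; a_1 = (1)/(9/4) = 4/9
  n = 2: D(2) = 2(2 + 5/4) = 13/2; numerator = 1(4/9) + 2(1) = 22/9; a_2 = (22/9)/(13/2) = 44/117
  n = 3: D(3) = 3(3 + 5/4) = 51/4; numerator = 1(44/117) + 2(4/9) = 148/117; a_3 = (148/117)/(51/4) = 592/5967
  n = 4: D(4) = 4(4 + 5/4) = 21; numerator = 1(592/5967) + 2(44/117) = 5080/5967; a_4 = (5080/5967)/(21) = 5080/125307

r = 3/4; a_0 = 1; a_1 = 4/9; a_2 = 44/117; a_3 = 592/5967; a_4 = 5080/125307


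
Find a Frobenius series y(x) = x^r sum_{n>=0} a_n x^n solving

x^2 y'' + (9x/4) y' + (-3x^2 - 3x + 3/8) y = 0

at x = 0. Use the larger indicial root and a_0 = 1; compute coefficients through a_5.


Write in Frobenius form y'' + (p(x)/x) y' + (q(x)/x^2) y = 0:
  p(x) = 9/4,  q(x) = -3x^2 - 3x + 3/8.
Indicial equation: r(r-1) + (9/4) r + (3/8) = 0 -> roots r_1 = -1/2, r_2 = -3/4.
Take r = r_1 = -1/2. Let y(x) = x^r sum_{n>=0} a_n x^n with a_0 = 1.
Substitute y = x^r sum a_n x^n and match x^{r+n}. The recurrence is
  D(n) a_n - 3 a_{n-1} - 3 a_{n-2} = 0,  where D(n) = (r+n)(r+n-1) + (9/4)(r+n) + (3/8).
  a_n = [3 a_{n-1} + 3 a_{n-2}] / D(n).
Since the indicial polynomial factors as (r - r_1)(r - r_2), D(n) = (r_1 + n - r_1)(r_1 + n - r_2) = n(n + 1/4).
Evaluating step by step (a_0 = 1):
  n = 1: D(1) = 1(1 + 1/4) = 5/4; numerator = 3(1) = 3; a_1 = (3)/(5/4) = 12/5
  n = 2: D(2) = 2(2 + 1/4) = 9/2; numerator = 3(12/5) + 3(1) = 51/5; a_2 = (51/5)/(9/2) = 34/15
  n = 3: D(3) = 3(3 + 1/4) = 39/4; numerator = 3(34/15) + 3(12/5) = 14; a_3 = (14)/(39/4) = 56/39
  n = 4: D(4) = 4(4 + 1/4) = 17; numerator = 3(56/39) + 3(34/15) = 722/65; a_4 = (722/65)/(17) = 722/1105
  n = 5: D(5) = 5(5 + 1/4) = 105/4; numerator = 3(722/1105) + 3(56/39) = 6926/1105; a_5 = (6926/1105)/(105/4) = 27704/116025

r = -1/2; a_0 = 1; a_1 = 12/5; a_2 = 34/15; a_3 = 56/39; a_4 = 722/1105; a_5 = 27704/116025


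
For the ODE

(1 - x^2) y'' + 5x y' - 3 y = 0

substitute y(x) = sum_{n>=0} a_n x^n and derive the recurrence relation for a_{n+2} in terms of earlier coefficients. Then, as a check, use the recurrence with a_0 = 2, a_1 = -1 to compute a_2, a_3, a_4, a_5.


Substitute y = sum_n a_n x^n.
(1 - 1 x^2) y'' contributes (n+2)(n+1) a_{n+2} - n(n-1) a_n at x^n.
5 x y'(x) contributes 5 n a_n at x^n.
-3 y(x) contributes -3 a_n at x^n.
Matching x^n: (n+2)(n+1) a_{n+2} + (-n(n-1) + 5 n - 3) a_n = 0.
Thus a_{n+2} = (n(n-1) - 5 n + 3) / ((n+1)(n+2)) * a_n.

Check with a_0 = 2, a_1 = -1 (apply the recurrence for n = 0, 1, 2, 3): a_0 = 2, a_1 = -1, a_2 = 3, a_3 = 1/3, a_4 = -5/4, a_5 = -1/10.

a_(n+2) = (n(n-1) - 5 n + 3) / ((n+1)(n+2)) * a_n; check: a_0 = 2, a_1 = -1, a_2 = 3, a_3 = 1/3, a_4 = -5/4, a_5 = -1/10


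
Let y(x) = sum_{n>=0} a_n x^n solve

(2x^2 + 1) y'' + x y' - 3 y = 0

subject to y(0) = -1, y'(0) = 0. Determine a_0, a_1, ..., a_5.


Ansatz: y(x) = sum_{n>=0} a_n x^n, so y'(x) = sum_{n>=1} n a_n x^(n-1) and y''(x) = sum_{n>=2} n(n-1) a_n x^(n-2).
Substitute into P(x) y'' + Q(x) y' + R(x) y = 0 with P(x) = 2x^2 + 1, Q(x) = x, R(x) = -3, and match powers of x.
Initial conditions: a_0 = -1, a_1 = 0.
Setting the coefficient of each power of x to zero and solving order by order (substituting the coefficients already found):
  x^0: 2 a_2 - 3 a_0 = 0  ->  2 a_2 = 3 a_0 = -3  ->  a_2 = -3/2
  x^1: 6 a_3 - 2 a_1 = 0  ->  6 a_3 = 2 a_1 = 0  ->  a_3 = 0
  x^2: 12 a_4 + 3 a_2 = 0  ->  12 a_4 = -3 a_2 = 9/2  ->  a_4 = 3/8
  x^3: 20 a_5 + 12 a_3 = 0  ->  20 a_5 = -12 a_3 = 0  ->  a_5 = 0
Truncated series: y(x) = -1 - (3/2) x^2 + (3/8) x^4 + O(x^6).

a_0 = -1; a_1 = 0; a_2 = -3/2; a_3 = 0; a_4 = 3/8; a_5 = 0


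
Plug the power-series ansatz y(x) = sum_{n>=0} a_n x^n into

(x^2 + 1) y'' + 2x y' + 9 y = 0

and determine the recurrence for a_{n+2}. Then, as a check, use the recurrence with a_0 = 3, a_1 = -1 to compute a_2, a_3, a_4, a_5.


Substitute y = sum_n a_n x^n.
(1 + 1 x^2) y'' contributes (n+2)(n+1) a_{n+2} + n(n-1) a_n at x^n.
2 x y'(x) contributes 2 n a_n at x^n.
9 y(x) contributes 9 a_n at x^n.
Matching x^n: (n+2)(n+1) a_{n+2} + (n(n-1) + 2 n + 9) a_n = 0.
Thus a_{n+2} = (-n(n-1) - 2 n - 9) / ((n+1)(n+2)) * a_n.

Check with a_0 = 3, a_1 = -1 (apply the recurrence for n = 0, 1, 2, 3): a_0 = 3, a_1 = -1, a_2 = -27/2, a_3 = 11/6, a_4 = 135/8, a_5 = -77/40.

a_(n+2) = (-n(n-1) - 2 n - 9) / ((n+1)(n+2)) * a_n; check: a_0 = 3, a_1 = -1, a_2 = -27/2, a_3 = 11/6, a_4 = 135/8, a_5 = -77/40


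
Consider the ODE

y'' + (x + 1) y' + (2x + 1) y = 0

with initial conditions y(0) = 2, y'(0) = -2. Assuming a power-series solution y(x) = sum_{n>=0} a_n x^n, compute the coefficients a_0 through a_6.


Ansatz: y(x) = sum_{n>=0} a_n x^n, so y'(x) = sum_{n>=1} n a_n x^(n-1) and y''(x) = sum_{n>=2} n(n-1) a_n x^(n-2).
Substitute into P(x) y'' + Q(x) y' + R(x) y = 0 with P(x) = 1, Q(x) = x + 1, R(x) = 2x + 1, and match powers of x.
Initial conditions: a_0 = 2, a_1 = -2.
Setting the coefficient of each power of x to zero and solving order by order (substituting the coefficients already found):
  x^0: 2 a_2 + a_1 + a_0 = 0  ->  2 a_2 = -a_1 - a_0 = 0  ->  a_2 = 0
  x^1: 6 a_3 + 2 a_2 + 2 a_1 + 2 a_0 = 0  ->  6 a_3 = -2 a_2 - 2 a_1 - 2 a_0 = 0  ->  a_3 = 0
  x^2: 12 a_4 + 3 a_3 + 3 a_2 + 2 a_1 = 0  ->  12 a_4 = -3 a_3 - 3 a_2 - 2 a_1 = 4  ->  a_4 = 1/3
  x^3: 20 a_5 + 4 a_4 + 4 a_3 + 2 a_2 = 0  ->  20 a_5 = -4 a_4 - 4 a_3 - 2 a_2 = -4/3  ->  a_5 = -1/15
  x^4: 30 a_6 + 5 a_5 + 5 a_4 + 2 a_3 = 0  ->  30 a_6 = -5 a_5 - 5 a_4 - 2 a_3 = -4/3  ->  a_6 = -2/45
Truncated series: y(x) = 2 - 2 x + (1/3) x^4 - (1/15) x^5 - (2/45) x^6 + O(x^7).

a_0 = 2; a_1 = -2; a_2 = 0; a_3 = 0; a_4 = 1/3; a_5 = -1/15; a_6 = -2/45


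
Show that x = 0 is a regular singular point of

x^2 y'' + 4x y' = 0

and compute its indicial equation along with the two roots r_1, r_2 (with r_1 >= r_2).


Divide by x^2 to reach normal form y'' + P_1(x) y' + P_2(x) y = 0 with P_1(x) = 4/x and P_2(x) = 0.
x = 0 is a singular point because the y'-coefficient 4/x has a pole at x = 0.
It is a regular singular point because x P_1(x) = p(x) = 4 and x^2 P_2(x) = q(x) = 0 are polynomials, hence analytic at x = 0.
p(0) = 4,  q(0) = 0.
Indicial equation: r(r-1) + p(0) r + q(0) = 0, i.e. r^2 + (p(0) - 1) r + q(0) = 0, i.e. r^2 + 3 r = 0.
Discriminant: (3)^2 - 4(0) = 9, so r = (-3 ± 3)/2.
Solving: r_1 = 0, r_2 = -3.

indicial: r^2 + 3 r = 0; roots r_1 = 0, r_2 = -3


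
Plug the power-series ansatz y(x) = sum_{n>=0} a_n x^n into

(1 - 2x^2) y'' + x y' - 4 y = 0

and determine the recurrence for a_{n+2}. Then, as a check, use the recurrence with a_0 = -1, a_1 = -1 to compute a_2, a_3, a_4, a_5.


Substitute y = sum_n a_n x^n.
(1 - 2 x^2) y'' contributes (n+2)(n+1) a_{n+2} - 2 n(n-1) a_n at x^n.
x y'(x) contributes n a_n at x^n.
-4 y(x) contributes -4 a_n at x^n.
Matching x^n: (n+2)(n+1) a_{n+2} + (-2 n(n-1) + n - 4) a_n = 0.
Thus a_{n+2} = (2 n(n-1) - n + 4) / ((n+1)(n+2)) * a_n.

Check with a_0 = -1, a_1 = -1 (apply the recurrence for n = 0, 1, 2, 3): a_0 = -1, a_1 = -1, a_2 = -2, a_3 = -1/2, a_4 = -1, a_5 = -13/40.

a_(n+2) = (2 n(n-1) - n + 4) / ((n+1)(n+2)) * a_n; check: a_0 = -1, a_1 = -1, a_2 = -2, a_3 = -1/2, a_4 = -1, a_5 = -13/40


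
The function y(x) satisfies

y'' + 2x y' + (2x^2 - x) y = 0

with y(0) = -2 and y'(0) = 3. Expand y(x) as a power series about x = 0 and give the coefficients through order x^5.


Ansatz: y(x) = sum_{n>=0} a_n x^n, so y'(x) = sum_{n>=1} n a_n x^(n-1) and y''(x) = sum_{n>=2} n(n-1) a_n x^(n-2).
Substitute into P(x) y'' + Q(x) y' + R(x) y = 0 with P(x) = 1, Q(x) = 2x, R(x) = 2x^2 - x, and match powers of x.
Initial conditions: a_0 = -2, a_1 = 3.
Setting the coefficient of each power of x to zero and solving order by order (substituting the coefficients already found):
  x^0: 2 a_2 = 0  ->  a_2 = 0
  x^1: 6 a_3 + 2 a_1 - a_0 = 0  ->  6 a_3 = -2 a_1 + a_0 = -8  ->  a_3 = -4/3
  x^2: 12 a_4 + 4 a_2 - a_1 + 2 a_0 = 0  ->  12 a_4 = -4 a_2 + a_1 - 2 a_0 = 7  ->  a_4 = 7/12
  x^3: 20 a_5 + 6 a_3 - a_2 + 2 a_1 = 0  ->  20 a_5 = -6 a_3 + a_2 - 2 a_1 = 2  ->  a_5 = 1/10
Truncated series: y(x) = -2 + 3 x - (4/3) x^3 + (7/12) x^4 + (1/10) x^5 + O(x^6).

a_0 = -2; a_1 = 3; a_2 = 0; a_3 = -4/3; a_4 = 7/12; a_5 = 1/10


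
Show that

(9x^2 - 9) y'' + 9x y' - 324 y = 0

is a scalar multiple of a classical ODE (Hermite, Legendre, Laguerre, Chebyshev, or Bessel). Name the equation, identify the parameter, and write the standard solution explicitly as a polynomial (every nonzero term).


All three coefficients share the factor -9; dividing through by -9 gives  (1 - x^2) y'' - x y' + 36 y = 0.
This matches the Chebyshev equation (1 - x^2) y'' - x y' + n^2 y = 0 (note the -x y' term, not -2x y') with n^2 = 36, so n = 6; the polynomial solution is T_6(x).
With y = sum_k a_k x^k, matching x^k gives (k+2)(k+1) a_{k+2} = (k^2 - n^2) a_k = (k - 6)(k + 6) a_k. The right side vanishes at k = 6, so the series with the parity of 6 terminates at degree 6.
Standard normalization: leading coefficient of T_n is 2^(n-1), so a_6 = 2^5 = 32. Work downward with a_k = (k+1)(k+2) a_{k+2} / ((k - 6)(k + 6)):
  a_4 = (5)(6)(32) / ((4 - 6)(4 + 6)) = 960/(-20) = -48
  a_2 = (3)(4)(-48) / ((2 - 6)(2 + 6)) = -576/(-32) = 18
  a_0 = (1)(2)(18) / ((0 - 6)(0 + 6)) = 36/(-36) = -1
Hence T_6(x) = 32 x^6 - 48 x^4 + 18 x^2 - 1.

T_6(x); series = 32 x^6 - 48 x^4 + 18 x^2 - 1


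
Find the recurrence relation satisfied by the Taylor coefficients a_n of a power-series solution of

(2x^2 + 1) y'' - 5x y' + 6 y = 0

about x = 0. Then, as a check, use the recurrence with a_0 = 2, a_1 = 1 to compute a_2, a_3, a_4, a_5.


Substitute y = sum_n a_n x^n.
(1 + 2 x^2) y'' contributes (n+2)(n+1) a_{n+2} + 2 n(n-1) a_n at x^n.
-5 x y'(x) contributes -5 n a_n at x^n.
6 y(x) contributes 6 a_n at x^n.
Matching x^n: (n+2)(n+1) a_{n+2} + (2 n(n-1) - 5 n + 6) a_n = 0.
Thus a_{n+2} = (-2 n(n-1) + 5 n - 6) / ((n+1)(n+2)) * a_n.

Check with a_0 = 2, a_1 = 1 (apply the recurrence for n = 0, 1, 2, 3): a_0 = 2, a_1 = 1, a_2 = -6, a_3 = -1/6, a_4 = 0, a_5 = 1/40.

a_(n+2) = (-2 n(n-1) + 5 n - 6) / ((n+1)(n+2)) * a_n; check: a_0 = 2, a_1 = 1, a_2 = -6, a_3 = -1/6, a_4 = 0, a_5 = 1/40


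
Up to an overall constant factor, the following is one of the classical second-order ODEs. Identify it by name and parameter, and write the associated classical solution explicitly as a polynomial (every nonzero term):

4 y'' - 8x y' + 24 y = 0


All three coefficients share the factor 4; dividing through by 4 gives  y'' - 2x y' + 6 y = 0.
This matches the Hermite equation y'' - 2x y' + 2n y = 0 with 2n = 6, so n = 3; the polynomial solution is H_3(x).
With y = sum_k a_k x^k, matching x^k gives (k+2)(k+1) a_{k+2} = 2(k - n) a_k = 2(k - 3) a_k. The right side vanishes at k = 3, so the series with the parity of 3 terminates at degree 3.
Standard normalization: leading coefficient of H_n is 2^n, so a_3 = 2^3 = 8. Work downward with a_k = (k+1)(k+2) a_{k+2} / (2(k - n)):
  a_1 = (2)(3)(8) / (2(1 - 3)) = 48/(-4) = -12
Hence H_3(x) = 8 x^3 - 12 x.

H_3(x); series = 8 x^3 - 12 x


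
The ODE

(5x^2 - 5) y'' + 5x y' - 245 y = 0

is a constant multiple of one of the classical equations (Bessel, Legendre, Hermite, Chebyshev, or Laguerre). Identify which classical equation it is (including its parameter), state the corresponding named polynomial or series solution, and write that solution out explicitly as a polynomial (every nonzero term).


All three coefficients share the factor -5; dividing through by -5 gives  (1 - x^2) y'' - x y' + 49 y = 0.
This matches the Chebyshev equation (1 - x^2) y'' - x y' + n^2 y = 0 (note the -x y' term, not -2x y') with n^2 = 49, so n = 7; the polynomial solution is T_7(x).
With y = sum_k a_k x^k, matching x^k gives (k+2)(k+1) a_{k+2} = (k^2 - n^2) a_k = (k - 7)(k + 7) a_k. The right side vanishes at k = 7, so the series with the parity of 7 terminates at degree 7.
Standard normalization: leading coefficient of T_n is 2^(n-1), so a_7 = 2^6 = 64. Work downward with a_k = (k+1)(k+2) a_{k+2} / ((k - 7)(k + 7)):
  a_5 = (6)(7)(64) / ((5 - 7)(5 + 7)) = 2688/(-24) = -112
  a_3 = (4)(5)(-112) / ((3 - 7)(3 + 7)) = -2240/(-40) = 56
  a_1 = (2)(3)(56) / ((1 - 7)(1 + 7)) = 336/(-48) = -7
Hence T_7(x) = 64 x^7 - 112 x^5 + 56 x^3 - 7 x.

T_7(x); series = 64 x^7 - 112 x^5 + 56 x^3 - 7 x


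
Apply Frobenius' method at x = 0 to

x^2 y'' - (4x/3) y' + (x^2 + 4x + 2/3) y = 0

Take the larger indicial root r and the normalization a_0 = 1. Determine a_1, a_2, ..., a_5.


Write in Frobenius form y'' + (p(x)/x) y' + (q(x)/x^2) y = 0:
  p(x) = -4/3,  q(x) = x^2 + 4x + 2/3.
Indicial equation: r(r-1) + (-4/3) r + (2/3) = 0 -> roots r_1 = 2, r_2 = 1/3.
Take r = r_1 = 2. Let y(x) = x^r sum_{n>=0} a_n x^n with a_0 = 1.
Substitute y = x^r sum a_n x^n and match x^{r+n}. The recurrence is
  D(n) a_n + 4 a_{n-1} + 1 a_{n-2} = 0,  where D(n) = (r+n)(r+n-1) + (-4/3)(r+n) + (2/3).
  a_n = [-4 a_{n-1} - 1 a_{n-2}] / D(n).
Since the indicial polynomial factors as (r - r_1)(r - r_2), D(n) = (r_1 + n - r_1)(r_1 + n - r_2) = n(n + 5/3).
Evaluating step by step (a_0 = 1):
  n = 1: D(1) = 1(1 + 5/3) = 8/3; numerator = -4(1) = -4; a_1 = (-4)/(8/3) = -3/2
  n = 2: D(2) = 2(2 + 5/3) = 22/3; numerator = -4(-3/2) - 1(1) = 5; a_2 = (5)/(22/3) = 15/22
  n = 3: D(3) = 3(3 + 5/3) = 14; numerator = -4(15/22) - 1(-3/2) = -27/22; a_3 = (-27/22)/(14) = -27/308
  n = 4: D(4) = 4(4 + 5/3) = 68/3; numerator = -4(-27/308) - 1(15/22) = -51/154; a_4 = (-51/154)/(68/3) = -9/616
  n = 5: D(5) = 5(5 + 5/3) = 100/3; numerator = -4(-9/616) - 1(-27/308) = 45/308; a_5 = (45/308)/(100/3) = 27/6160

r = 2; a_0 = 1; a_1 = -3/2; a_2 = 15/22; a_3 = -27/308; a_4 = -9/616; a_5 = 27/6160


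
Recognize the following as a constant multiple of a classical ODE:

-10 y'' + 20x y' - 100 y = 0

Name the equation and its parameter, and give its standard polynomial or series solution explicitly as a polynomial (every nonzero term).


All three coefficients share the factor -10; dividing through by -10 gives  y'' - 2x y' + 10 y = 0.
This matches the Hermite equation y'' - 2x y' + 2n y = 0 with 2n = 10, so n = 5; the polynomial solution is H_5(x).
With y = sum_k a_k x^k, matching x^k gives (k+2)(k+1) a_{k+2} = 2(k - n) a_k = 2(k - 5) a_k. The right side vanishes at k = 5, so the series with the parity of 5 terminates at degree 5.
Standard normalization: leading coefficient of H_n is 2^n, so a_5 = 2^5 = 32. Work downward with a_k = (k+1)(k+2) a_{k+2} / (2(k - n)):
  a_3 = (4)(5)(32) / (2(3 - 5)) = 640/(-4) = -160
  a_1 = (2)(3)(-160) / (2(1 - 5)) = -960/(-8) = 120
Hence H_5(x) = 32 x^5 - 160 x^3 + 120 x.

H_5(x); series = 32 x^5 - 160 x^3 + 120 x


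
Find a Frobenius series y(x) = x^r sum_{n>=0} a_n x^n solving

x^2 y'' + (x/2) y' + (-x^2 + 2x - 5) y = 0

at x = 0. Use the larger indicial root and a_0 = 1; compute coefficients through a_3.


Write in Frobenius form y'' + (p(x)/x) y' + (q(x)/x^2) y = 0:
  p(x) = 1/2,  q(x) = -x^2 + 2x - 5.
Indicial equation: r(r-1) + (1/2) r + (-5) = 0 -> roots r_1 = 5/2, r_2 = -2.
Take r = r_1 = 5/2. Let y(x) = x^r sum_{n>=0} a_n x^n with a_0 = 1.
Substitute y = x^r sum a_n x^n and match x^{r+n}. The recurrence is
  D(n) a_n + 2 a_{n-1} - 1 a_{n-2} = 0,  where D(n) = (r+n)(r+n-1) + (1/2)(r+n) + (-5).
  a_n = [-2 a_{n-1} + 1 a_{n-2}] / D(n).
Since the indicial polynomial factors as (r - r_1)(r - r_2), D(n) = (r_1 + n - r_1)(r_1 + n - r_2) = n(n + 9/2).
Evaluating step by step (a_0 = 1):
  n = 1: D(1) = 1(1 + 9/2) = 11/2; numerator = -2(1) = -2; a_1 = (-2)/(11/2) = -4/11
  n = 2: D(2) = 2(2 + 9/2) = 13; numerator = -2(-4/11) + 1(1) = 19/11; a_2 = (19/11)/(13) = 19/143
  n = 3: D(3) = 3(3 + 9/2) = 45/2; numerator = -2(19/143) + 1(-4/11) = -90/143; a_3 = (-90/143)/(45/2) = -4/143

r = 5/2; a_0 = 1; a_1 = -4/11; a_2 = 19/143; a_3 = -4/143


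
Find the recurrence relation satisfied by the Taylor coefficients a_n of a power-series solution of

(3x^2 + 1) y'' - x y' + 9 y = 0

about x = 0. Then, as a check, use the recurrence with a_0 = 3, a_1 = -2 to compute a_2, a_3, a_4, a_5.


Substitute y = sum_n a_n x^n.
(1 + 3 x^2) y'' contributes (n+2)(n+1) a_{n+2} + 3 n(n-1) a_n at x^n.
-x y'(x) contributes -n a_n at x^n.
9 y(x) contributes 9 a_n at x^n.
Matching x^n: (n+2)(n+1) a_{n+2} + (3 n(n-1) - n + 9) a_n = 0.
Thus a_{n+2} = (-3 n(n-1) + n - 9) / ((n+1)(n+2)) * a_n.

Check with a_0 = 3, a_1 = -2 (apply the recurrence for n = 0, 1, 2, 3): a_0 = 3, a_1 = -2, a_2 = -27/2, a_3 = 8/3, a_4 = 117/8, a_5 = -16/5.

a_(n+2) = (-3 n(n-1) + n - 9) / ((n+1)(n+2)) * a_n; check: a_0 = 3, a_1 = -2, a_2 = -27/2, a_3 = 8/3, a_4 = 117/8, a_5 = -16/5


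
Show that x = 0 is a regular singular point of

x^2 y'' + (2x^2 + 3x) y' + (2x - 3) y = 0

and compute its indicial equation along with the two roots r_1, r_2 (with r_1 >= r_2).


Divide by x^2 to reach normal form y'' + P_1(x) y' + P_2(x) y = 0 with P_1(x) = 2 + 3/x and P_2(x) = 2/x - 3/x^2.
x = 0 is a singular point because the y'-coefficient 2 + 3/x has a pole at x = 0 and the y-coefficient 2/x - 3/x^2 has a pole at x = 0.
It is a regular singular point because x P_1(x) = p(x) = 2x + 3 and x^2 P_2(x) = q(x) = 2x - 3 are polynomials, hence analytic at x = 0.
p(0) = 3,  q(0) = -3.
Indicial equation: r(r-1) + p(0) r + q(0) = 0, i.e. r^2 + (p(0) - 1) r + q(0) = 0, i.e. r^2 + 2 r - 3 = 0.
Discriminant: (2)^2 - 4(-3) = 16, so r = (-2 ± 4)/2.
Solving: r_1 = 1, r_2 = -3.

indicial: r^2 + 2 r - 3 = 0; roots r_1 = 1, r_2 = -3


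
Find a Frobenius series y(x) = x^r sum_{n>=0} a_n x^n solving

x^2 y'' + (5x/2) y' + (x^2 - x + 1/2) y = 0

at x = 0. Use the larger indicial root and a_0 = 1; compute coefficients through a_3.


Write in Frobenius form y'' + (p(x)/x) y' + (q(x)/x^2) y = 0:
  p(x) = 5/2,  q(x) = x^2 - x + 1/2.
Indicial equation: r(r-1) + (5/2) r + (1/2) = 0 -> roots r_1 = -1/2, r_2 = -1.
Take r = r_1 = -1/2. Let y(x) = x^r sum_{n>=0} a_n x^n with a_0 = 1.
Substitute y = x^r sum a_n x^n and match x^{r+n}. The recurrence is
  D(n) a_n - 1 a_{n-1} + 1 a_{n-2} = 0,  where D(n) = (r+n)(r+n-1) + (5/2)(r+n) + (1/2).
  a_n = [1 a_{n-1} - 1 a_{n-2}] / D(n).
Since the indicial polynomial factors as (r - r_1)(r - r_2), D(n) = (r_1 + n - r_1)(r_1 + n - r_2) = n(n + 1/2).
Evaluating step by step (a_0 = 1):
  n = 1: D(1) = 1(1 + 1/2) = 3/2; numerator = 1(1) = 1; a_1 = (1)/(3/2) = 2/3
  n = 2: D(2) = 2(2 + 1/2) = 5; numerator = 1(2/3) - 1(1) = -1/3; a_2 = (-1/3)/(5) = -1/15
  n = 3: D(3) = 3(3 + 1/2) = 21/2; numerator = 1(-1/15) - 1(2/3) = -11/15; a_3 = (-11/15)/(21/2) = -22/315

r = -1/2; a_0 = 1; a_1 = 2/3; a_2 = -1/15; a_3 = -22/315


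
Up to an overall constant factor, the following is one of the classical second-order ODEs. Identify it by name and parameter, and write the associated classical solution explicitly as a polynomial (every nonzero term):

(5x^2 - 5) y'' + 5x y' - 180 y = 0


All three coefficients share the factor -5; dividing through by -5 gives  (1 - x^2) y'' - x y' + 36 y = 0.
This matches the Chebyshev equation (1 - x^2) y'' - x y' + n^2 y = 0 (note the -x y' term, not -2x y') with n^2 = 36, so n = 6; the polynomial solution is T_6(x).
With y = sum_k a_k x^k, matching x^k gives (k+2)(k+1) a_{k+2} = (k^2 - n^2) a_k = (k - 6)(k + 6) a_k. The right side vanishes at k = 6, so the series with the parity of 6 terminates at degree 6.
Standard normalization: leading coefficient of T_n is 2^(n-1), so a_6 = 2^5 = 32. Work downward with a_k = (k+1)(k+2) a_{k+2} / ((k - 6)(k + 6)):
  a_4 = (5)(6)(32) / ((4 - 6)(4 + 6)) = 960/(-20) = -48
  a_2 = (3)(4)(-48) / ((2 - 6)(2 + 6)) = -576/(-32) = 18
  a_0 = (1)(2)(18) / ((0 - 6)(0 + 6)) = 36/(-36) = -1
Hence T_6(x) = 32 x^6 - 48 x^4 + 18 x^2 - 1.

T_6(x); series = 32 x^6 - 48 x^4 + 18 x^2 - 1


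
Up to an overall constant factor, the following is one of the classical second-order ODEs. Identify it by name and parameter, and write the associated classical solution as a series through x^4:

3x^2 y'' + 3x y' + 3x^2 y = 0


All three coefficients share the factor 3; dividing through by 3 gives  x^2 y'' + x y' + x^2 y = 0.
This matches the Bessel equation x^2 y'' + x y' + (x^2 - nu^2) y = 0 with nu^2 = 0, so nu = 0; the solution bounded at x = 0 is J_0(x).
Frobenius at x = 0: indicial roots ±nu; for r = nu the recurrence k(k + 2nu) c_k = -c_{k-2} gives the standard series J_nu(x) = sum_{k>=0} (-1)^k / (k! (k+nu)!) (x/2)^(2k+nu). Evaluate the first 3 terms:
  k = 0: (-1)^0 / (0! * 0! * 2^0) x^0 = 1/(1*1*1) x^0 = (1) x^0
  k = 1: (-1)^1 / (1! * 1! * 2^2) x^2 = -1/(1*1*4) x^2 = (-1/4) x^2
  k = 2: (-1)^2 / (2! * 2! * 2^4) x^4 = 1/(2*2*16) x^4 = (1/64) x^4
Hence J_0(x) = x^4/64 - x^2/4 + 1 + ....

J_0(x); series = x^4/64 - x^2/4 + 1


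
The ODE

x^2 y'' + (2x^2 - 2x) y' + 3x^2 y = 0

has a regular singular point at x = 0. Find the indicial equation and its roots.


Divide by x^2 to reach normal form y'' + P_1(x) y' + P_2(x) y = 0 with P_1(x) = 2 - 2/x and P_2(x) = 3.
x = 0 is a singular point because the y'-coefficient 2 - 2/x has a pole at x = 0.
It is a regular singular point because x P_1(x) = p(x) = 2x - 2 and x^2 P_2(x) = q(x) = 3x^2 are polynomials, hence analytic at x = 0.
p(0) = -2,  q(0) = 0.
Indicial equation: r(r-1) + p(0) r + q(0) = 0, i.e. r^2 + (p(0) - 1) r + q(0) = 0, i.e. r^2 - 3 r = 0.
Discriminant: (-3)^2 - 4(0) = 9, so r = (3 ± 3)/2.
Solving: r_1 = 3, r_2 = 0.

indicial: r^2 - 3 r = 0; roots r_1 = 3, r_2 = 0


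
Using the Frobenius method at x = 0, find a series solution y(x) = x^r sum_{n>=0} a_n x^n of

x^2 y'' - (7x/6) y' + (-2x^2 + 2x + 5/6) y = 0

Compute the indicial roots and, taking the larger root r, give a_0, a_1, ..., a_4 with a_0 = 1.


Write in Frobenius form y'' + (p(x)/x) y' + (q(x)/x^2) y = 0:
  p(x) = -7/6,  q(x) = -2x^2 + 2x + 5/6.
Indicial equation: r(r-1) + (-7/6) r + (5/6) = 0 -> roots r_1 = 5/3, r_2 = 1/2.
Take r = r_1 = 5/3. Let y(x) = x^r sum_{n>=0} a_n x^n with a_0 = 1.
Substitute y = x^r sum a_n x^n and match x^{r+n}. The recurrence is
  D(n) a_n + 2 a_{n-1} - 2 a_{n-2} = 0,  where D(n) = (r+n)(r+n-1) + (-7/6)(r+n) + (5/6).
  a_n = [-2 a_{n-1} + 2 a_{n-2}] / D(n).
Since the indicial polynomial factors as (r - r_1)(r - r_2), D(n) = (r_1 + n - r_1)(r_1 + n - r_2) = n(n + 7/6).
Evaluating step by step (a_0 = 1):
  n = 1: D(1) = 1(1 + 7/6) = 13/6; numerator = -2(1) = -2; a_1 = (-2)/(13/6) = -12/13
  n = 2: D(2) = 2(2 + 7/6) = 19/3; numerator = -2(-12/13) + 2(1) = 50/13; a_2 = (50/13)/(19/3) = 150/247
  n = 3: D(3) = 3(3 + 7/6) = 25/2; numerator = -2(150/247) + 2(-12/13) = -756/247; a_3 = (-756/247)/(25/2) = -1512/6175
  n = 4: D(4) = 4(4 + 7/6) = 62/3; numerator = -2(-1512/6175) + 2(150/247) = 10524/6175; a_4 = (10524/6175)/(62/3) = 15786/191425

r = 5/3; a_0 = 1; a_1 = -12/13; a_2 = 150/247; a_3 = -1512/6175; a_4 = 15786/191425


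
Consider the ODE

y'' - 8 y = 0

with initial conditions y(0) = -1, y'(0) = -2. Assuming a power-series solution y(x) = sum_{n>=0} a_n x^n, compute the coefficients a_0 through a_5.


Ansatz: y(x) = sum_{n>=0} a_n x^n, so y'(x) = sum_{n>=1} n a_n x^(n-1) and y''(x) = sum_{n>=2} n(n-1) a_n x^(n-2).
Substitute into P(x) y'' + Q(x) y' + R(x) y = 0 with P(x) = 1, Q(x) = 0, R(x) = -8, and match powers of x.
Initial conditions: a_0 = -1, a_1 = -2.
Setting the coefficient of each power of x to zero and solving order by order (substituting the coefficients already found):
  x^0: 2 a_2 - 8 a_0 = 0  ->  2 a_2 = 8 a_0 = -8  ->  a_2 = -4
  x^1: 6 a_3 - 8 a_1 = 0  ->  6 a_3 = 8 a_1 = -16  ->  a_3 = -8/3
  x^2: 12 a_4 - 8 a_2 = 0  ->  12 a_4 = 8 a_2 = -32  ->  a_4 = -8/3
  x^3: 20 a_5 - 8 a_3 = 0  ->  20 a_5 = 8 a_3 = -64/3  ->  a_5 = -16/15
Truncated series: y(x) = -1 - 2 x - 4 x^2 - (8/3) x^3 - (8/3) x^4 - (16/15) x^5 + O(x^6).

a_0 = -1; a_1 = -2; a_2 = -4; a_3 = -8/3; a_4 = -8/3; a_5 = -16/15


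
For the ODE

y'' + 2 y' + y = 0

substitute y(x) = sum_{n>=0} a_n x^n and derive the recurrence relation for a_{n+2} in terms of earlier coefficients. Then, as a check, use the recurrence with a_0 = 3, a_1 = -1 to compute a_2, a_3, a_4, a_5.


Substitute y = sum_n a_n x^n.
y''(x) has coefficient (n+2)(n+1) a_{n+2} at x^n;
2 y'(x) has coefficient 2 (n+1) a_{n+1} at x^n;
y(x) has coefficient 1 a_n at x^n.
Matching x^n: (n+2)(n+1) a_{n+2} + 2 (n+1) a_{n+1} + 1 a_n = 0.
Thus a_{n+2} = [-2 (n+1) a_{n+1} - 1 a_n] / ((n+1)(n+2)).

Check with a_0 = 3, a_1 = -1 (apply the recurrence for n = 0, 1, 2, 3): a_0 = 3, a_1 = -1, a_2 = -1/2, a_3 = 1/2, a_4 = -5/24, a_5 = 7/120.

a_(n+2) = [-2 (n+1) a_(n+1) - 1 a_n] / ((n+1)(n+2)); check: a_0 = 3, a_1 = -1, a_2 = -1/2, a_3 = 1/2, a_4 = -5/24, a_5 = 7/120


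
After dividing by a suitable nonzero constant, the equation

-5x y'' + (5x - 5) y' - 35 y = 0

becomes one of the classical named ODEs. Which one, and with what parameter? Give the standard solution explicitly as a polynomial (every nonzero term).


All three coefficients share the factor -5; dividing through by -5 gives  x y'' + (1 - x) y' + 7 y = 0.
This matches the Laguerre equation x y'' + (1 - x) y' + n y = 0 with n = 7; the polynomial solution is L_7(x).
With y = sum_k a_k x^k, matching x^k gives (k+1)k a_{k+1} + (k+1) a_{k+1} - k a_k + n a_k = 0, i.e. (k+1)^2 a_{k+1} = (k - n) a_k = (k - 7) a_k. The right side vanishes at k = 7, so the series terminates at degree 7.
Standard normalization L_n(0) = 1 gives a_0 = 1. Work upward with a_{k+1} = (k - 7) a_k / (k+1)^2:
  a_1 = (0 - 7)(1) / 1^2 = -7/1 = -7
  a_2 = (1 - 7)(-7) / 2^2 = 42/4 = 21/2
  a_3 = (2 - 7)(21/2) / 3^2 = (-105/2)/9 = -35/6
  a_4 = (3 - 7)(-35/6) / 4^2 = (70/3)/16 = 35/24
  a_5 = (4 - 7)(35/24) / 5^2 = (-35/8)/25 = -7/40
  a_6 = (5 - 7)(-7/40) / 6^2 = (7/20)/36 = 7/720
  a_7 = (6 - 7)(7/720) / 7^2 = (-7/720)/49 = -1/5040
Hence L_7(x) = -x^7/5040 + 7 x^6/720 - 7 x^5/40 + 35 x^4/24 - 35 x^3/6 + 21 x^2/2 - 7 x + 1.

L_7(x); series = -x^7/5040 + 7 x^6/720 - 7 x^5/40 + 35 x^4/24 - 35 x^3/6 + 21 x^2/2 - 7 x + 1


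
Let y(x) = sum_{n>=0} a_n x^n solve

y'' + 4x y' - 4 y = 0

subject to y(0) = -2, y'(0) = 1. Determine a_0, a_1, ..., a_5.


Ansatz: y(x) = sum_{n>=0} a_n x^n, so y'(x) = sum_{n>=1} n a_n x^(n-1) and y''(x) = sum_{n>=2} n(n-1) a_n x^(n-2).
Substitute into P(x) y'' + Q(x) y' + R(x) y = 0 with P(x) = 1, Q(x) = 4x, R(x) = -4, and match powers of x.
Initial conditions: a_0 = -2, a_1 = 1.
Setting the coefficient of each power of x to zero and solving order by order (substituting the coefficients already found):
  x^0: 2 a_2 - 4 a_0 = 0  ->  2 a_2 = 4 a_0 = -8  ->  a_2 = -4
  x^1: 6 a_3 = 0  ->  a_3 = 0
  x^2: 12 a_4 + 4 a_2 = 0  ->  12 a_4 = -4 a_2 = 16  ->  a_4 = 4/3
  x^3: 20 a_5 + 8 a_3 = 0  ->  20 a_5 = -8 a_3 = 0  ->  a_5 = 0
Truncated series: y(x) = -2 + x - 4 x^2 + (4/3) x^4 + O(x^6).

a_0 = -2; a_1 = 1; a_2 = -4; a_3 = 0; a_4 = 4/3; a_5 = 0
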